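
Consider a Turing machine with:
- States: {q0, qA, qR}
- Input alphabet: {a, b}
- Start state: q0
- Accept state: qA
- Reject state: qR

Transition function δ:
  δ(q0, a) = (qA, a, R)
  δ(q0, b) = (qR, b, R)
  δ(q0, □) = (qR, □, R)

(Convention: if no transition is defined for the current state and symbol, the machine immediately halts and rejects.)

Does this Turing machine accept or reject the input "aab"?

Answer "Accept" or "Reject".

Execution trace:
Initial: [q0]aab
Step 1: δ(q0, a) = (qA, a, R) → a[qA]ab

The machine reaches the accept state qA and halts.

Answer: Accept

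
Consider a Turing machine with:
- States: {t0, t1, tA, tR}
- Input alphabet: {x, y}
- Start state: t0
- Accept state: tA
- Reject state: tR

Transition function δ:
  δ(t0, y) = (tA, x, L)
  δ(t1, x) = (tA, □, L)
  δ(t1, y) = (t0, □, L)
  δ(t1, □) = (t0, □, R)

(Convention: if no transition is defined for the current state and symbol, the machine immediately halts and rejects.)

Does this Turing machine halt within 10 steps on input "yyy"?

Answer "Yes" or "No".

Execution trace:
Initial: [t0]yyy
Step 1: δ(t0, y) = (tA, x, L) → [tA]□xyy

The machine reaches the accept state tA and halts.
The machine halted after 1 step (within the 10-step bound).

Answer: Yes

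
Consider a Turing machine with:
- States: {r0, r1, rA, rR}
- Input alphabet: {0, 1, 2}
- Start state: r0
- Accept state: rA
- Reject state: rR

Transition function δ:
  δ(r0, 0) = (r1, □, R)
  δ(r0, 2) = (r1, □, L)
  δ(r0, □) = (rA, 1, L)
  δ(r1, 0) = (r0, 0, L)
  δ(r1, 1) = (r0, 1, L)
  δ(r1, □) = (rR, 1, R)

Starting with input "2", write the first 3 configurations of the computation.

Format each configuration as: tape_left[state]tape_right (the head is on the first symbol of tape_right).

Transitions applied:
Step 1: δ(r0, 2) = (r1, □, L)
Step 2: δ(r1, □) = (rR, 1, R)

The first 3 configurations are:
[r0]2 ⊢ [r1]□□ ⊢ 1[rR]□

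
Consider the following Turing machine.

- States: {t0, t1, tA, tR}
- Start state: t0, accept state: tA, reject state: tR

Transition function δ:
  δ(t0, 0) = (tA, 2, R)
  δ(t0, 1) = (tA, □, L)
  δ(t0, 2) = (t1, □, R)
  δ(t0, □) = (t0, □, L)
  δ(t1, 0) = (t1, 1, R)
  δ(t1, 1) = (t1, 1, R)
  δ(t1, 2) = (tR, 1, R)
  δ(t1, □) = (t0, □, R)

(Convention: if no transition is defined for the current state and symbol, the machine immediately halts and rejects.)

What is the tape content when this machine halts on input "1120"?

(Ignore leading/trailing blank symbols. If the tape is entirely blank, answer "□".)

Execution trace:
Initial: [t0]1120
Step 1: δ(t0, 1) = (tA, □, L) → [tA]□□120

The machine reaches the accept state tA and halts.

Final tape (ignoring leading/trailing blanks): 120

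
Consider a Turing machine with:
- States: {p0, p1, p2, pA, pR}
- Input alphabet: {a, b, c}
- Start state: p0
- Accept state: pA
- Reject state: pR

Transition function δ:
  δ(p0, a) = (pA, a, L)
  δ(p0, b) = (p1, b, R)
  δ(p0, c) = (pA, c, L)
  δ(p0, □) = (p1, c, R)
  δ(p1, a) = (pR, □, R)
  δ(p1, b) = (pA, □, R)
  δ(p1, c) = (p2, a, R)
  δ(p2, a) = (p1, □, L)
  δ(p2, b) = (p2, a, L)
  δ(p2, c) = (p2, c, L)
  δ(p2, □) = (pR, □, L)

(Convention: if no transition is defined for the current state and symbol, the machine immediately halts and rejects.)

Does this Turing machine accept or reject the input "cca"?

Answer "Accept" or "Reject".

Execution trace:
Initial: [p0]cca
Step 1: δ(p0, c) = (pA, c, L) → [pA]□cca

The machine reaches the accept state pA and halts.

Answer: Accept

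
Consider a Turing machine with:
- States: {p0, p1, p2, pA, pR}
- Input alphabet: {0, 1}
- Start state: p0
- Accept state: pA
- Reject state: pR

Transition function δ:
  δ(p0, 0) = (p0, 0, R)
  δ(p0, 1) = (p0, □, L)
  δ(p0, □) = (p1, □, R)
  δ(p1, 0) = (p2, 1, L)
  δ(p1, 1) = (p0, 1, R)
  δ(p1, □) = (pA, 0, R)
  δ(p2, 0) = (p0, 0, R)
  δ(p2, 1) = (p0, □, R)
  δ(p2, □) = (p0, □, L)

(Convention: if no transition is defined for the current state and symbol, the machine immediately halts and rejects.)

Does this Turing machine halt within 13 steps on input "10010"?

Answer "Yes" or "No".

Execution trace:
Initial: [p0]10010
Step 1: δ(p0, 1) = (p0, □, L) → [p0]□□0010
Step 2: δ(p0, □) = (p1, □, R) → □[p1]□0010
Step 3: δ(p1, □) = (pA, 0, R) → □0[pA]0010

The machine reaches the accept state pA and halts.
The machine halted after 3 steps (within the 13-step bound).

Answer: Yes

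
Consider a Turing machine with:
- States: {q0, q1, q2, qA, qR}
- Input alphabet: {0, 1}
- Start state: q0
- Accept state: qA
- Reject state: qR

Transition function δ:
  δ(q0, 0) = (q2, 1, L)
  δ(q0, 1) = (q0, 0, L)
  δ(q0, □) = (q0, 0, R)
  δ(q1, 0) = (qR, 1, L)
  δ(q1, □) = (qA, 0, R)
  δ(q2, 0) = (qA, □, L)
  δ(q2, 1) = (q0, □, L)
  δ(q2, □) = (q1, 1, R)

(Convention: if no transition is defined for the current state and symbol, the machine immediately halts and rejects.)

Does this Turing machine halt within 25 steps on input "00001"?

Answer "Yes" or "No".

Execution trace:
Initial: [q0]00001
Step 1: δ(q0, 0) = (q2, 1, L) → [q2]□10001
Step 2: δ(q2, □) = (q1, 1, R) → 1[q1]10001

No transition is defined for δ(q1, 1). By convention the machine halts and rejects.
The machine halted after 2 steps (within the 25-step bound).

Answer: Yes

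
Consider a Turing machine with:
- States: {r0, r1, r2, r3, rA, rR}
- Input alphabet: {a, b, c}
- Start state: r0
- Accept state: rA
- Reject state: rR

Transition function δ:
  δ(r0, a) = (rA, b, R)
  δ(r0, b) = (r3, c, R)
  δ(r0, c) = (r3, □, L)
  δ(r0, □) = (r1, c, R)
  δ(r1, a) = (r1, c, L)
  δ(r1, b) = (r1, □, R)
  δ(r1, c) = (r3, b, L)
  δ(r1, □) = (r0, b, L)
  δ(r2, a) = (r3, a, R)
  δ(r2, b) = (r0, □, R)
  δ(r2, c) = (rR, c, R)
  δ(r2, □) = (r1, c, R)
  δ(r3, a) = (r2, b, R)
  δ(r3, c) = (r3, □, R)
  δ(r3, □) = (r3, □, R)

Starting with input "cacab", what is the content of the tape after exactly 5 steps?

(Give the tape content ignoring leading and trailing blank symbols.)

Execution trace:
Initial: [r0]cacab
Step 1: δ(r0, c) = (r3, □, L) → [r3]□□acab
Step 2: δ(r3, □) = (r3, □, R) → □[r3]□acab
Step 3: δ(r3, □) = (r3, □, R) → □□[r3]acab
Step 4: δ(r3, a) = (r2, b, R) → □□b[r2]cab
Step 5: δ(r2, c) = (rR, c, R) → □□bc[rR]ab

The machine reaches the reject state rR and halts.

After 5 steps, the tape (ignoring leading/trailing blanks) is: bcab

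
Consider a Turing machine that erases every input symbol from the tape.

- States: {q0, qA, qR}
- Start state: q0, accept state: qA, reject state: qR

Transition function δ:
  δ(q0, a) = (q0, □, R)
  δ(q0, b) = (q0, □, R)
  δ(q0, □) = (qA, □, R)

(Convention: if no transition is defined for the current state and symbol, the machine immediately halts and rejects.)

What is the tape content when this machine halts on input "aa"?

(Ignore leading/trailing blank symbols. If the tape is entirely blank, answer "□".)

Execution trace:
Initial: [q0]aa
Step 1: δ(q0, a) = (q0, □, R) → □[q0]a
Step 2: δ(q0, a) = (q0, □, R) → □□[q0]□
Step 3: δ(q0, □) = (qA, □, R) → □□□[qA]□

The machine reaches the accept state qA and halts.

Final tape (ignoring leading/trailing blanks): □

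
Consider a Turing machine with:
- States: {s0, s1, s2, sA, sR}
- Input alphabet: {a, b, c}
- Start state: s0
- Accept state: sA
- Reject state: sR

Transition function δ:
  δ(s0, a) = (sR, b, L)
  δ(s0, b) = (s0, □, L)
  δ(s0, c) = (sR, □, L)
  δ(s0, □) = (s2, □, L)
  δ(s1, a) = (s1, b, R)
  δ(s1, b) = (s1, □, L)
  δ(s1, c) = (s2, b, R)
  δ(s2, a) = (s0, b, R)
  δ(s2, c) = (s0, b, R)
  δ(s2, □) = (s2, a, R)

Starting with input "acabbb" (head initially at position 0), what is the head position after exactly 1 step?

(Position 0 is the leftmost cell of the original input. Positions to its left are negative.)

Execution trace (head position shown):
Step 0: [s0]acabbb  (head at position 0)
Step 1: move left → [sR]□bcabbb  (head at position -1)

After 1 step, the head is at position -1.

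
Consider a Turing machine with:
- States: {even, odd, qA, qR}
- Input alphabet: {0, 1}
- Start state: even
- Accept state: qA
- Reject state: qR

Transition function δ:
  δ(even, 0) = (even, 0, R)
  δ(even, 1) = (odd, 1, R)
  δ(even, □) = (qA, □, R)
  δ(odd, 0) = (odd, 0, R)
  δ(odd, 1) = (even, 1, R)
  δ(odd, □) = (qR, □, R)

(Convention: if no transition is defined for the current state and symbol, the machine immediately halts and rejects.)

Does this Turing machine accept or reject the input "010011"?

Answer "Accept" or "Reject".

Execution trace:
Initial: [even]010011
Step 1: δ(even, 0) = (even, 0, R) → 0[even]10011
Step 2: δ(even, 1) = (odd, 1, R) → 01[odd]0011
Step 3: δ(odd, 0) = (odd, 0, R) → 010[odd]011
Step 4: δ(odd, 0) = (odd, 0, R) → 0100[odd]11
Step 5: δ(odd, 1) = (even, 1, R) → 01001[even]1
Step 6: δ(even, 1) = (odd, 1, R) → 010011[odd]□
Step 7: δ(odd, □) = (qR, □, R) → 010011□[qR]□

The machine reaches the reject state qR and halts.

Answer: Reject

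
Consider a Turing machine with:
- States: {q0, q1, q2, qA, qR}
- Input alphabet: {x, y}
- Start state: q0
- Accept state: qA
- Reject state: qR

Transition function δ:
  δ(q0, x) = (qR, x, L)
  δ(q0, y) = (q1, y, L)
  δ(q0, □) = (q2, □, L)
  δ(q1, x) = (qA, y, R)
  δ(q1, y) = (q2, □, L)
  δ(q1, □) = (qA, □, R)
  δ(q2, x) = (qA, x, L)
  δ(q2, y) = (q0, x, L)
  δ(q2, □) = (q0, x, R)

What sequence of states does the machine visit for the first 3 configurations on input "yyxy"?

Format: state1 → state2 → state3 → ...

Execution trace:
Initial: [q0]yyxy
Step 1: δ(q0, y) = (q1, y, L) → [q1]□yyxy
Step 2: δ(q1, □) = (qA, □, R) → □[qA]yyxy

The machine reaches the accept state qA and halts.

State sequence: q0 → q1 → qA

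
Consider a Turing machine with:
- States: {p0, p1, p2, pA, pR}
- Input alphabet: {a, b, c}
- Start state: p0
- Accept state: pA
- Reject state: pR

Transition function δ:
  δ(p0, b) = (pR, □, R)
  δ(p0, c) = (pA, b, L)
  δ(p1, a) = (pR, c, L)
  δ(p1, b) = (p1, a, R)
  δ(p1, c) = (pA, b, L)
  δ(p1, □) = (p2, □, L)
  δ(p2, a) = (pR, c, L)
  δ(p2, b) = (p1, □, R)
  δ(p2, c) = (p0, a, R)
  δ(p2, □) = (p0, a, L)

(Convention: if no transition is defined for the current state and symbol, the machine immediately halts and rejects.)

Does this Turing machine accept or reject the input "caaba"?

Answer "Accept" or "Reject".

Execution trace:
Initial: [p0]caaba
Step 1: δ(p0, c) = (pA, b, L) → [pA]□baaba

The machine reaches the accept state pA and halts.

Answer: Accept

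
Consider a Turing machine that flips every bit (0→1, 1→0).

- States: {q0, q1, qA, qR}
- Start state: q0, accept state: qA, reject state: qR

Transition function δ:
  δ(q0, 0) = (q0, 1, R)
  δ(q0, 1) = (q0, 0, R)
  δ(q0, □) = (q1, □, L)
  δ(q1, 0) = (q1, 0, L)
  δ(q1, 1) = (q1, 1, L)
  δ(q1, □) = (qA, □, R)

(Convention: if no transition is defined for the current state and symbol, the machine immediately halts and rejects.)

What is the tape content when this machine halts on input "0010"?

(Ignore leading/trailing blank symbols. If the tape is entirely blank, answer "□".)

Execution trace:
Initial: [q0]0010
Step 1: δ(q0, 0) = (q0, 1, R) → 1[q0]010
Step 2: δ(q0, 0) = (q0, 1, R) → 11[q0]10
Step 3: δ(q0, 1) = (q0, 0, R) → 110[q0]0
Step 4: δ(q0, 0) = (q0, 1, R) → 1101[q0]□
Step 5: δ(q0, □) = (q1, □, L) → 110[q1]1□
Step 6: δ(q1, 1) = (q1, 1, L) → 11[q1]01□
Step 7: δ(q1, 0) = (q1, 0, L) → 1[q1]101□
Step 8: δ(q1, 1) = (q1, 1, L) → [q1]1101□
Step 9: δ(q1, 1) = (q1, 1, L) → [q1]□1101□
Step 10: δ(q1, □) = (qA, □, R) → □[qA]1101□

The machine reaches the accept state qA and halts.

Final tape (ignoring leading/trailing blanks): 1101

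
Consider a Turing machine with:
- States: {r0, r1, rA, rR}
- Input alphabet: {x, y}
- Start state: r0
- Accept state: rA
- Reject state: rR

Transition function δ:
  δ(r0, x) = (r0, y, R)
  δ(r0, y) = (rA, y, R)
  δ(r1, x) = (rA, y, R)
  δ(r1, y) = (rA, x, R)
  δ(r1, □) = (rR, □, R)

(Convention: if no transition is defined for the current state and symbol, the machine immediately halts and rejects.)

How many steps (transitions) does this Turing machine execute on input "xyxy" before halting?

Execution trace:
Initial: [r0]xyxy
Step 1: δ(r0, x) = (r0, y, R) → y[r0]yxy
Step 2: δ(r0, y) = (rA, y, R) → yy[rA]xy

The machine reaches the accept state rA and halts.

The machine executed 2 steps before halting.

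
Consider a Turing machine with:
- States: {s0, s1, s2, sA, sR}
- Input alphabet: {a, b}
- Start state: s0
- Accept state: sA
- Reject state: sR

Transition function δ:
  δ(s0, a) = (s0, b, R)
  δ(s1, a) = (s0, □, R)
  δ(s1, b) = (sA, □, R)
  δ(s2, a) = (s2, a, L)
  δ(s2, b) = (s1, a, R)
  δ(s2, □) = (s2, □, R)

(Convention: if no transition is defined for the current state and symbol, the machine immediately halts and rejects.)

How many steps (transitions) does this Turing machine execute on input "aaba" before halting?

Execution trace:
Initial: [s0]aaba
Step 1: δ(s0, a) = (s0, b, R) → b[s0]aba
Step 2: δ(s0, a) = (s0, b, R) → bb[s0]ba

No transition is defined for δ(s0, b). By convention the machine halts and rejects.

The machine executed 2 steps before halting.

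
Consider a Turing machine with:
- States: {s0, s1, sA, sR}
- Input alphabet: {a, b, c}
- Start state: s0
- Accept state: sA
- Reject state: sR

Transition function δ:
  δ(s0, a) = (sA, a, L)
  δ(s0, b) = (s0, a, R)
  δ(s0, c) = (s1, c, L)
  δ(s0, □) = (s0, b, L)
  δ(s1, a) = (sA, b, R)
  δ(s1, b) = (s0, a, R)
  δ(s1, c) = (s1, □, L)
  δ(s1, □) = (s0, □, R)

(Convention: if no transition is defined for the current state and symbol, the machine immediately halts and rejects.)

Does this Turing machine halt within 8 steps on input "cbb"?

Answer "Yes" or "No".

Execution trace:
Initial: [s0]cbb
Step 1: δ(s0, c) = (s1, c, L) → [s1]□cbb
Step 2: δ(s1, □) = (s0, □, R) → □[s0]cbb
Step 3: δ(s0, c) = (s1, c, L) → [s1]□cbb
Step 4: δ(s1, □) = (s0, □, R) → □[s0]cbb
Step 5: δ(s0, c) = (s1, c, L) → [s1]□cbb
Step 6: δ(s1, □) = (s0, □, R) → □[s0]cbb
Step 7: δ(s0, c) = (s1, c, L) → [s1]□cbb
Step 8: δ(s1, □) = (s0, □, R) → □[s0]cbb

The machine has not reached a halting state after 8 steps.
The machine did not halt within the 8-step bound.

Answer: No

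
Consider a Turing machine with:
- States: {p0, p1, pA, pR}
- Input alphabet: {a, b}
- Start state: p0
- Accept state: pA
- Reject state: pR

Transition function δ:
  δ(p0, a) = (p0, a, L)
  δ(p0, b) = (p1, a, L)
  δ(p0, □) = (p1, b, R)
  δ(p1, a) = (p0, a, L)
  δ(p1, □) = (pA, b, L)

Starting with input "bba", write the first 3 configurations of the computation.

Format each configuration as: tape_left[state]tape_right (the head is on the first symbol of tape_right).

Transitions applied:
Step 1: δ(p0, b) = (p1, a, L)
Step 2: δ(p1, □) = (pA, b, L)

The first 3 configurations are:
[p0]bba ⊢ [p1]□aba ⊢ [pA]□baba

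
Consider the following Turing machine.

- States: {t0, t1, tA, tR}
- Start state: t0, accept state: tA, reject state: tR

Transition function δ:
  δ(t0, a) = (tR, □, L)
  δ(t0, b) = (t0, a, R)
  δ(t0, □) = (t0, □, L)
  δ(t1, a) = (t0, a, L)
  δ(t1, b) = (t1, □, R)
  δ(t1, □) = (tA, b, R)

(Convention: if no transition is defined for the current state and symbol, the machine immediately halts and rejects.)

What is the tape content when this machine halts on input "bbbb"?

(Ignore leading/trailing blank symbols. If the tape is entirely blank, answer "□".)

Execution trace:
Initial: [t0]bbbb
Step 1: δ(t0, b) = (t0, a, R) → a[t0]bbb
Step 2: δ(t0, b) = (t0, a, R) → aa[t0]bb
Step 3: δ(t0, b) = (t0, a, R) → aaa[t0]b
Step 4: δ(t0, b) = (t0, a, R) → aaaa[t0]□
Step 5: δ(t0, □) = (t0, □, L) → aaa[t0]a□
Step 6: δ(t0, a) = (tR, □, L) → aa[tR]a□□

The machine reaches the reject state tR and halts.

Final tape (ignoring leading/trailing blanks): aaa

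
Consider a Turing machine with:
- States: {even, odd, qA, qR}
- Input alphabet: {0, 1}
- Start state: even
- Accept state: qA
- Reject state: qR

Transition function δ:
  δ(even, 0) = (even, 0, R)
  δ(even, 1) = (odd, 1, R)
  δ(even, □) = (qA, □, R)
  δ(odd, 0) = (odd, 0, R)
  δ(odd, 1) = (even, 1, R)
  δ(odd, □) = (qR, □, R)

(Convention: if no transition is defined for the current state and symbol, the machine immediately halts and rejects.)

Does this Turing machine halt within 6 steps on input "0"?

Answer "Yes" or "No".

Execution trace:
Initial: [even]0
Step 1: δ(even, 0) = (even, 0, R) → 0[even]□
Step 2: δ(even, □) = (qA, □, R) → 0□[qA]□

The machine reaches the accept state qA and halts.
The machine halted after 2 steps (within the 6-step bound).

Answer: Yes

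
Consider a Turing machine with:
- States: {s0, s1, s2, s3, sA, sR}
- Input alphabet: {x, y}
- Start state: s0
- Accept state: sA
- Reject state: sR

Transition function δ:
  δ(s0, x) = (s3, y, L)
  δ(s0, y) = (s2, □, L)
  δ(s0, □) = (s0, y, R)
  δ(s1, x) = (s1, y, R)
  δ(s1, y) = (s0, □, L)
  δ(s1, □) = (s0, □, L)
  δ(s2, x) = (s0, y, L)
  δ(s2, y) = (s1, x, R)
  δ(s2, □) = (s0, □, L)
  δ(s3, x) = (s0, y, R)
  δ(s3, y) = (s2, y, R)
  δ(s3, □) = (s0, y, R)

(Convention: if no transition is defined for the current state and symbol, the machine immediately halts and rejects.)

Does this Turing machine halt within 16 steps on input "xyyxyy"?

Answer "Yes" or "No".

Execution trace:
Initial: [s0]xyyxyy
Step 1: δ(s0, x) = (s3, y, L) → [s3]□yyyxyy
Step 2: δ(s3, □) = (s0, y, R) → y[s0]yyyxyy
Step 3: δ(s0, y) = (s2, □, L) → [s2]y□yyxyy
Step 4: δ(s2, y) = (s1, x, R) → x[s1]□yyxyy
Step 5: δ(s1, □) = (s0, □, L) → [s0]x□yyxyy
Step 6: δ(s0, x) = (s3, y, L) → [s3]□y□yyxyy
Step 7: δ(s3, □) = (s0, y, R) → y[s0]y□yyxyy
Step 8: δ(s0, y) = (s2, □, L) → [s2]y□□yyxyy
Step 9: δ(s2, y) = (s1, x, R) → x[s1]□□yyxyy
Step 10: δ(s1, □) = (s0, □, L) → [s0]x□□yyxyy
Step 11: δ(s0, x) = (s3, y, L) → [s3]□y□□yyxyy
Step 12: δ(s3, □) = (s0, y, R) → y[s0]y□□yyxyy
Step 13: δ(s0, y) = (s2, □, L) → [s2]y□□□yyxyy
Step 14: δ(s2, y) = (s1, x, R) → x[s1]□□□yyxyy
Step 15: δ(s1, □) = (s0, □, L) → [s0]x□□□yyxyy
Step 16: δ(s0, x) = (s3, y, L) → [s3]□y□□□yyxyy

The machine has not reached a halting state after 16 steps.
The machine did not halt within the 16-step bound.

Answer: No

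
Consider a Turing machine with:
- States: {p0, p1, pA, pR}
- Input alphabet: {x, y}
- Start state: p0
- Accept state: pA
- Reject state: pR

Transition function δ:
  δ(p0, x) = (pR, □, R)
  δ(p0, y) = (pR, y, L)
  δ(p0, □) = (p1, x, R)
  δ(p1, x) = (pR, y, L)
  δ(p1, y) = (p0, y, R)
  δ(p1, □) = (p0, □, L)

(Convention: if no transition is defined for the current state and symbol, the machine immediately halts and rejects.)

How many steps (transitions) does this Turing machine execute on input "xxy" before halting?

Execution trace:
Initial: [p0]xxy
Step 1: δ(p0, x) = (pR, □, R) → □[pR]xy

The machine reaches the reject state pR and halts.

The machine executed 1 step before halting.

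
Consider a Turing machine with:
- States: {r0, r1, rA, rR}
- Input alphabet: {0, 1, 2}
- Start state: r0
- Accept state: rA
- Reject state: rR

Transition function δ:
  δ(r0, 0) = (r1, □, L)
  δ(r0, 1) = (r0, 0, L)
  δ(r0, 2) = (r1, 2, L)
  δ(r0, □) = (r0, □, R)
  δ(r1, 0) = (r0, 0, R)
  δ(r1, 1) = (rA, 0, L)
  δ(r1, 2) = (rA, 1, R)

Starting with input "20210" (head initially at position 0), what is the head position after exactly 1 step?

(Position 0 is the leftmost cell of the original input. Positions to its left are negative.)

Execution trace (head position shown):
Step 0: [r0]20210  (head at position 0)
Step 1: move left → [r1]□20210  (head at position -1)

After 1 step, the head is at position -1.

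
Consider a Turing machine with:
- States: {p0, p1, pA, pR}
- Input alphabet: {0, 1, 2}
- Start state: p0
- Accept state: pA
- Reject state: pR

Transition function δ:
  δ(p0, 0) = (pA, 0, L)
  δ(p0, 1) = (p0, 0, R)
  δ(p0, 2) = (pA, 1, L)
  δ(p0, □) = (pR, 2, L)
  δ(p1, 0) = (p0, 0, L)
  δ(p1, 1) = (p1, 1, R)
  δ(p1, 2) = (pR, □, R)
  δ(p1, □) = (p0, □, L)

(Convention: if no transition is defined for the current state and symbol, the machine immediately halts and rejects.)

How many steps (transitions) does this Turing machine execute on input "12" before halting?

Execution trace:
Initial: [p0]12
Step 1: δ(p0, 1) = (p0, 0, R) → 0[p0]2
Step 2: δ(p0, 2) = (pA, 1, L) → [pA]01

The machine reaches the accept state pA and halts.

The machine executed 2 steps before halting.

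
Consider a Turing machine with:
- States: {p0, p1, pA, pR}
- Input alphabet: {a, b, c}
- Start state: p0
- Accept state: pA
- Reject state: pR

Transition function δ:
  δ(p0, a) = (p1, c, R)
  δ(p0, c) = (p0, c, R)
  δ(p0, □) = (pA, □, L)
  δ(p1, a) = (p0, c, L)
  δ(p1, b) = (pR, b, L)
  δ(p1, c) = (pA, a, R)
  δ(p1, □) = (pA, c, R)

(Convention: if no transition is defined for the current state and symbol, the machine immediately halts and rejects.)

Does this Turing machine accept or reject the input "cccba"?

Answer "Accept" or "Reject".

Execution trace:
Initial: [p0]cccba
Step 1: δ(p0, c) = (p0, c, R) → c[p0]ccba
Step 2: δ(p0, c) = (p0, c, R) → cc[p0]cba
Step 3: δ(p0, c) = (p0, c, R) → ccc[p0]ba

No transition is defined for δ(p0, b). By convention the machine halts and rejects.

Answer: Reject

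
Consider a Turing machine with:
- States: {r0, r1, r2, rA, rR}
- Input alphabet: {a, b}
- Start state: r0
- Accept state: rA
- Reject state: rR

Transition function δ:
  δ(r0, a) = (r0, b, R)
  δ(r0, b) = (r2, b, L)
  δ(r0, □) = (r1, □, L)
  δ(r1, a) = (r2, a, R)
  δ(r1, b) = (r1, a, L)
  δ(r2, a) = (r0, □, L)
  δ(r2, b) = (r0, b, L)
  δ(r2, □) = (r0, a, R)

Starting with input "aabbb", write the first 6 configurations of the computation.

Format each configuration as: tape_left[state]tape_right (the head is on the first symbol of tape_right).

Transitions applied:
Step 1: δ(r0, a) = (r0, b, R)
Step 2: δ(r0, a) = (r0, b, R)
Step 3: δ(r0, b) = (r2, b, L)
Step 4: δ(r2, b) = (r0, b, L)
Step 5: δ(r0, b) = (r2, b, L)

The first 6 configurations are:
[r0]aabbb ⊢ b[r0]abbb ⊢ bb[r0]bbb ⊢ b[r2]bbbb ⊢ [r0]bbbbb ⊢ [r2]□bbbbb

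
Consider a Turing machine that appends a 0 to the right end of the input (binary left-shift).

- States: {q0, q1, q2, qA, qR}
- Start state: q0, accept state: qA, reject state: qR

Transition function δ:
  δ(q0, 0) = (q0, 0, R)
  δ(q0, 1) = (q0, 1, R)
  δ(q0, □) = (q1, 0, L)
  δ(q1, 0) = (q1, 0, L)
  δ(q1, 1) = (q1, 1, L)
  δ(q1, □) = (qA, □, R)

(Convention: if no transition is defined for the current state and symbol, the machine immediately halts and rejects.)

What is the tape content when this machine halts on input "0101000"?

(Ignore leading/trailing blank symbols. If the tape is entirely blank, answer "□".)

Execution trace:
Initial: [q0]0101000
Step 1: δ(q0, 0) = (q0, 0, R) → 0[q0]101000
Step 2: δ(q0, 1) = (q0, 1, R) → 01[q0]01000
Step 3: δ(q0, 0) = (q0, 0, R) → 010[q0]1000
Step 4: δ(q0, 1) = (q0, 1, R) → 0101[q0]000
Step 5: δ(q0, 0) = (q0, 0, R) → 01010[q0]00
Step 6: δ(q0, 0) = (q0, 0, R) → 010100[q0]0
Step 7: δ(q0, 0) = (q0, 0, R) → 0101000[q0]□
Step 8: δ(q0, □) = (q1, 0, L) → 010100[q1]00
Step 9: δ(q1, 0) = (q1, 0, L) → 01010[q1]000
Step 10: δ(q1, 0) = (q1, 0, L) → 0101[q1]0000
Step 11: δ(q1, 0) = (q1, 0, L) → 010[q1]10000
Step 12: δ(q1, 1) = (q1, 1, L) → 01[q1]010000
Step 13: δ(q1, 0) = (q1, 0, L) → 0[q1]1010000
Step 14: δ(q1, 1) = (q1, 1, L) → [q1]01010000
Step 15: δ(q1, 0) = (q1, 0, L) → [q1]□01010000
Step 16: δ(q1, □) = (qA, □, R) → □[qA]01010000

The machine reaches the accept state qA and halts.

Final tape (ignoring leading/trailing blanks): 01010000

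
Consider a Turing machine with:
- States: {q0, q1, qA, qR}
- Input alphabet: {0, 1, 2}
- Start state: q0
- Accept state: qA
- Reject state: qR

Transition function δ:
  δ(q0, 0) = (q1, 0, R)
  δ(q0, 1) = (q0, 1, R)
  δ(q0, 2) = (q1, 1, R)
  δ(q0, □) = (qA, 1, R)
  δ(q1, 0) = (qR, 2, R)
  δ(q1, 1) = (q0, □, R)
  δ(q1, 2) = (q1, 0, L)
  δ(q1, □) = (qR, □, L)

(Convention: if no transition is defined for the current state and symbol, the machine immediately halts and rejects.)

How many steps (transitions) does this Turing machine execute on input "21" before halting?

Execution trace:
Initial: [q0]21
Step 1: δ(q0, 2) = (q1, 1, R) → 1[q1]1
Step 2: δ(q1, 1) = (q0, □, R) → 1□[q0]□
Step 3: δ(q0, □) = (qA, 1, R) → 1□1[qA]□

The machine reaches the accept state qA and halts.

The machine executed 3 steps before halting.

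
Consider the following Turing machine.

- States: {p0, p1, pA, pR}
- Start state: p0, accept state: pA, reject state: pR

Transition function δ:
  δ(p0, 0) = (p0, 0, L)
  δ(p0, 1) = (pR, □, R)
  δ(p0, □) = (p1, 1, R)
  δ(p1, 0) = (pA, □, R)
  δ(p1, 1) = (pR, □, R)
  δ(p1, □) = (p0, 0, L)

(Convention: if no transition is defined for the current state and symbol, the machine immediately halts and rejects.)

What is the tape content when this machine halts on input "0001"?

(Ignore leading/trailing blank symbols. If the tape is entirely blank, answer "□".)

Execution trace:
Initial: [p0]0001
Step 1: δ(p0, 0) = (p0, 0, L) → [p0]□0001
Step 2: δ(p0, □) = (p1, 1, R) → 1[p1]0001
Step 3: δ(p1, 0) = (pA, □, R) → 1□[pA]001

The machine reaches the accept state pA and halts.

Final tape (ignoring leading/trailing blanks): 1□001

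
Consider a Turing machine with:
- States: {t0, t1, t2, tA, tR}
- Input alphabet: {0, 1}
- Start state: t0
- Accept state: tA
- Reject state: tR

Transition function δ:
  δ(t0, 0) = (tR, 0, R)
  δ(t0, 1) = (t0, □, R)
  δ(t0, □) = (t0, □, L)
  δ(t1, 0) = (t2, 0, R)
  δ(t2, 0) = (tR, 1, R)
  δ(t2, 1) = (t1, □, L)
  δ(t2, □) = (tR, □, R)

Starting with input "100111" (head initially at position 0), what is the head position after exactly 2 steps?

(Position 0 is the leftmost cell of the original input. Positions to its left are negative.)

Execution trace (head position shown):
Step 0: [t0]100111  (head at position 0)
Step 1: move right → □[t0]00111  (head at position 1)
Step 2: move right → □0[tR]0111  (head at position 2)

After 2 steps, the head is at position 2.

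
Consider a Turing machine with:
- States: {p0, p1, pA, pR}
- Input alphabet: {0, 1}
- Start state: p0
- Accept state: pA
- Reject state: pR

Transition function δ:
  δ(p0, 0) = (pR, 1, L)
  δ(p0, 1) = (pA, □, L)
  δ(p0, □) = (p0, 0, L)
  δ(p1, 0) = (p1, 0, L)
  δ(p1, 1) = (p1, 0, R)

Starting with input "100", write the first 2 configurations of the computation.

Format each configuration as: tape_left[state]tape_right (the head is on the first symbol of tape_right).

Transitions applied:
Step 1: δ(p0, 1) = (pA, □, L)

The first 2 configurations are:
[p0]100 ⊢ [pA]□□00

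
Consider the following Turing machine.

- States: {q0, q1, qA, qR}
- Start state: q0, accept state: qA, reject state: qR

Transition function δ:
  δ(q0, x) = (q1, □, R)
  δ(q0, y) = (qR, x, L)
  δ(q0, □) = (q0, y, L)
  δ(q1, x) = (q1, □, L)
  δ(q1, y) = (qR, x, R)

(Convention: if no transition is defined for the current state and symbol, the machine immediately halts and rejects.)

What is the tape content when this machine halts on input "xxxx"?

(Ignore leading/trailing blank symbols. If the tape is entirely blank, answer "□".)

Execution trace:
Initial: [q0]xxxx
Step 1: δ(q0, x) = (q1, □, R) → □[q1]xxx
Step 2: δ(q1, x) = (q1, □, L) → [q1]□□xx

No transition is defined for δ(q1, □). By convention the machine halts and rejects.

Final tape (ignoring leading/trailing blanks): xx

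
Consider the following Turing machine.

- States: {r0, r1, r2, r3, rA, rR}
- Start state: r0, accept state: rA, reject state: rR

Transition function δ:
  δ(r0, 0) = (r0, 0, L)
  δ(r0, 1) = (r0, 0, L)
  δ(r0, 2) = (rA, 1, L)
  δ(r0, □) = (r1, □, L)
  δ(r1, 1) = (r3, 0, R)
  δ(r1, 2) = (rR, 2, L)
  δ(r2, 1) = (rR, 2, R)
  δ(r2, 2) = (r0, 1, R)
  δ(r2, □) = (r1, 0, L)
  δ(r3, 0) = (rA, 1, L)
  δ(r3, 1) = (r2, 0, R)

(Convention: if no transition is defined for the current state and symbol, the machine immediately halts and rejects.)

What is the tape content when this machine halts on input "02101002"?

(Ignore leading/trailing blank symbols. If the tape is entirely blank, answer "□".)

Execution trace:
Initial: [r0]02101002
Step 1: δ(r0, 0) = (r0, 0, L) → [r0]□02101002
Step 2: δ(r0, □) = (r1, □, L) → [r1]□□02101002

No transition is defined for δ(r1, □). By convention the machine halts and rejects.

Final tape (ignoring leading/trailing blanks): 02101002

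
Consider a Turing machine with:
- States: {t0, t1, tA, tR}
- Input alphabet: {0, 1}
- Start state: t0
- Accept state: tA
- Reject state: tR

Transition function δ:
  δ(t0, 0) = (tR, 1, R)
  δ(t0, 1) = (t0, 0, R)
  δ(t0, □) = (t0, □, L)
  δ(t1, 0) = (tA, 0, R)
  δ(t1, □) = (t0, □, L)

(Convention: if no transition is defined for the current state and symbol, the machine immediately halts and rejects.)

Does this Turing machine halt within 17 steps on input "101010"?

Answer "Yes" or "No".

Execution trace:
Initial: [t0]101010
Step 1: δ(t0, 1) = (t0, 0, R) → 0[t0]01010
Step 2: δ(t0, 0) = (tR, 1, R) → 01[tR]1010

The machine reaches the reject state tR and halts.
The machine halted after 2 steps (within the 17-step bound).

Answer: Yes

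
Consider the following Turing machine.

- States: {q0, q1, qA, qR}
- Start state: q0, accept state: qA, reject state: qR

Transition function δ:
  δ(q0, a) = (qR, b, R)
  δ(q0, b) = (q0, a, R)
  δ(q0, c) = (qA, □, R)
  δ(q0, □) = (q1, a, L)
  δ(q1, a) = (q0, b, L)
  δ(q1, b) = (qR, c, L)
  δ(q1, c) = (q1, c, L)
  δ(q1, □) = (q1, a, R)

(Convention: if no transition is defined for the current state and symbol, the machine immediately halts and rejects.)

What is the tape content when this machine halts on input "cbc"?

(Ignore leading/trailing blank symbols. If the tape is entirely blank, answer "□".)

Execution trace:
Initial: [q0]cbc
Step 1: δ(q0, c) = (qA, □, R) → □[qA]bc

The machine reaches the accept state qA and halts.

Final tape (ignoring leading/trailing blanks): bc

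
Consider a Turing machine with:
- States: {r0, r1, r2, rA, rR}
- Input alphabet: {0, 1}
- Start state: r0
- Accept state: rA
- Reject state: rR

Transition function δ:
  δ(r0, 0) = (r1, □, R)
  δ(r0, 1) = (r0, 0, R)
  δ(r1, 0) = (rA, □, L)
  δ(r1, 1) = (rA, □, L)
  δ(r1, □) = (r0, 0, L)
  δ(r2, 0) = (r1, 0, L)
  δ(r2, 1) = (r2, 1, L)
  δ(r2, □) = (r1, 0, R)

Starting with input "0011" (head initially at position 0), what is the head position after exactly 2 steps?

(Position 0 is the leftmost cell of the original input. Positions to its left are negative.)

Execution trace (head position shown):
Step 0: [r0]0011  (head at position 0)
Step 1: move right → □[r1]011  (head at position 1)
Step 2: move left → [rA]□□11  (head at position 0)

After 2 steps, the head is at position 0.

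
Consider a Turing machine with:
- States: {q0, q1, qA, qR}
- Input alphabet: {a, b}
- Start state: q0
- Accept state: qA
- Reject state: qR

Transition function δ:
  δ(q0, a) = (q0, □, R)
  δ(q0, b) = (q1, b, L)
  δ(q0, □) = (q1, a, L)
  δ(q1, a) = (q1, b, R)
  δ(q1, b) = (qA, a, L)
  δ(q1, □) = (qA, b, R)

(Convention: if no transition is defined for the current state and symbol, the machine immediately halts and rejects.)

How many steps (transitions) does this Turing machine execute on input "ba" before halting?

Execution trace:
Initial: [q0]ba
Step 1: δ(q0, b) = (q1, b, L) → [q1]□ba
Step 2: δ(q1, □) = (qA, b, R) → b[qA]ba

The machine reaches the accept state qA and halts.

The machine executed 2 steps before halting.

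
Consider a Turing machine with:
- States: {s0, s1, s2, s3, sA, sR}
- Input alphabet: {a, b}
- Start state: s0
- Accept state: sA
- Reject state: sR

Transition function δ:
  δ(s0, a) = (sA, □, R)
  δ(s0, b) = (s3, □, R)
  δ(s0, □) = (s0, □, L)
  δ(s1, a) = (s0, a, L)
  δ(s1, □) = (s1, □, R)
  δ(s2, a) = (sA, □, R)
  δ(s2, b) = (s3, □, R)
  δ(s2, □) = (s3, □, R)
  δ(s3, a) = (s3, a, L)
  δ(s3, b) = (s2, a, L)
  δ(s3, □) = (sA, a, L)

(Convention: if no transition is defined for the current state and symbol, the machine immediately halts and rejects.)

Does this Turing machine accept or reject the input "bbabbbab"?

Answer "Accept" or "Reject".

Execution trace:
Initial: [s0]bbabbbab
Step 1: δ(s0, b) = (s3, □, R) → □[s3]babbbab
Step 2: δ(s3, b) = (s2, a, L) → [s2]□aabbbab
Step 3: δ(s2, □) = (s3, □, R) → □[s3]aabbbab
Step 4: δ(s3, a) = (s3, a, L) → [s3]□aabbbab
Step 5: δ(s3, □) = (sA, a, L) → [sA]□aaabbbab

The machine reaches the accept state sA and halts.

Answer: Accept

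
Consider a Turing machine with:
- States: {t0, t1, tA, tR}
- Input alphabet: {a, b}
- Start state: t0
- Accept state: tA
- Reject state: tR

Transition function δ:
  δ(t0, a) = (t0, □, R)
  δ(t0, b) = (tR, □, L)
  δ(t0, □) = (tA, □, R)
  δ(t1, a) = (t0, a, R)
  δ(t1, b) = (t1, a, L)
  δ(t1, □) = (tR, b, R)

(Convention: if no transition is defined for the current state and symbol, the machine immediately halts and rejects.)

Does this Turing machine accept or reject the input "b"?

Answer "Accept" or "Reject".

Execution trace:
Initial: [t0]b
Step 1: δ(t0, b) = (tR, □, L) → [tR]□□

The machine reaches the reject state tR and halts.

Answer: Reject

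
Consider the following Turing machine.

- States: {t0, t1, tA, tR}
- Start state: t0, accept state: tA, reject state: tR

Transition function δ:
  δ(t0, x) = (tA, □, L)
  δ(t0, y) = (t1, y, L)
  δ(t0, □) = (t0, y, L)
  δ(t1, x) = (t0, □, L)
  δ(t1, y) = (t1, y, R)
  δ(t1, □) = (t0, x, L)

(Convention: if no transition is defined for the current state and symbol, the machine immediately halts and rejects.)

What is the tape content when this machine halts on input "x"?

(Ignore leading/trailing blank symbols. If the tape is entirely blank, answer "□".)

Execution trace:
Initial: [t0]x
Step 1: δ(t0, x) = (tA, □, L) → [tA]□□

The machine reaches the accept state tA and halts.

Final tape (ignoring leading/trailing blanks): □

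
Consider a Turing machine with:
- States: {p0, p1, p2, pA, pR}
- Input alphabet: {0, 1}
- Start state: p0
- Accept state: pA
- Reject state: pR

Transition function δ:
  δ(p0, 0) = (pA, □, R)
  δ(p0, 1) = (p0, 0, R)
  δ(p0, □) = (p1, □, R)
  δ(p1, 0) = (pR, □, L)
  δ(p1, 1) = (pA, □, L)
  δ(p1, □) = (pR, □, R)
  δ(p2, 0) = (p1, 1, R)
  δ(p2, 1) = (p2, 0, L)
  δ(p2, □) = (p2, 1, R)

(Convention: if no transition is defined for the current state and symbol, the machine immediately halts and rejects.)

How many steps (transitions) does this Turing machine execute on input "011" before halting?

Execution trace:
Initial: [p0]011
Step 1: δ(p0, 0) = (pA, □, R) → □[pA]11

The machine reaches the accept state pA and halts.

The machine executed 1 step before halting.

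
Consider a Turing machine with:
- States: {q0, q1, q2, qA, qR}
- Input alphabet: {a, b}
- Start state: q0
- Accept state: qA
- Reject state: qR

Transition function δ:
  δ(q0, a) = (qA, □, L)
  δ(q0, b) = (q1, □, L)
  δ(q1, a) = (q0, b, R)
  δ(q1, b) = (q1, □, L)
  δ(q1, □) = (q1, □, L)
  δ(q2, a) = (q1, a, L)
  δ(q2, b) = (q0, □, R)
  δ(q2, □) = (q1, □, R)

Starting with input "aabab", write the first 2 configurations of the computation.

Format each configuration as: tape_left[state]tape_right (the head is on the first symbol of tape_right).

Transitions applied:
Step 1: δ(q0, a) = (qA, □, L)

The first 2 configurations are:
[q0]aabab ⊢ [qA]□□abab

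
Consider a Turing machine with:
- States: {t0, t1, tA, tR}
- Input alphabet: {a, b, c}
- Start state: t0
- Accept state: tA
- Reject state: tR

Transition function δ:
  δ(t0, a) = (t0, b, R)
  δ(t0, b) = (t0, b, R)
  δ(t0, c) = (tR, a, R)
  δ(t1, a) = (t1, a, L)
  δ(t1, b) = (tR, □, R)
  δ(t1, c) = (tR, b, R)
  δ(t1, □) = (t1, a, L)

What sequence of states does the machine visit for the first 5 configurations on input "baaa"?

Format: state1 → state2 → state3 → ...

Execution trace:
Initial: [t0]baaa
Step 1: δ(t0, b) = (t0, b, R) → b[t0]aaa
Step 2: δ(t0, a) = (t0, b, R) → bb[t0]aa
Step 3: δ(t0, a) = (t0, b, R) → bbb[t0]a
Step 4: δ(t0, a) = (t0, b, R) → bbbb[t0]□

No transition is defined for δ(t0, □). By convention the machine halts and rejects.

State sequence: t0 → t0 → t0 → t0 → t0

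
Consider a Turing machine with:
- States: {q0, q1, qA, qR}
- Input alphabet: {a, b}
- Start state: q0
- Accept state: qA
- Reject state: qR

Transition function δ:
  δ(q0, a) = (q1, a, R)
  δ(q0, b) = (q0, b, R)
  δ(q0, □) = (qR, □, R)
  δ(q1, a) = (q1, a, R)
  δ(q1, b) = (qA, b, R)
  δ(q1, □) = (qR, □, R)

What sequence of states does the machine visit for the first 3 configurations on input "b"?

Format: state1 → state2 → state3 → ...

Execution trace:
Initial: [q0]b
Step 1: δ(q0, b) = (q0, b, R) → b[q0]□
Step 2: δ(q0, □) = (qR, □, R) → b□[qR]□

The machine reaches the reject state qR and halts.

State sequence: q0 → q0 → qR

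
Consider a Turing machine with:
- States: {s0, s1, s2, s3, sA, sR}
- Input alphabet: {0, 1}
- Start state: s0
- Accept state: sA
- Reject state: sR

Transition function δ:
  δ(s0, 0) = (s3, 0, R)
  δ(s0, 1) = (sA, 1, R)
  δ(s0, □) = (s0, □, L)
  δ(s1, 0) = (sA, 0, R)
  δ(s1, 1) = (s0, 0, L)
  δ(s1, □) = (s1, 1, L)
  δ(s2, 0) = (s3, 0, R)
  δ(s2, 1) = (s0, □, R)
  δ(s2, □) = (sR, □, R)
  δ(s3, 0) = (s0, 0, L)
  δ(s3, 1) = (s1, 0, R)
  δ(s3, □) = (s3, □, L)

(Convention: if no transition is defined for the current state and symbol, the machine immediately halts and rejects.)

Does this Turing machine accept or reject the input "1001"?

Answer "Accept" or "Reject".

Execution trace:
Initial: [s0]1001
Step 1: δ(s0, 1) = (sA, 1, R) → 1[sA]001

The machine reaches the accept state sA and halts.

Answer: Accept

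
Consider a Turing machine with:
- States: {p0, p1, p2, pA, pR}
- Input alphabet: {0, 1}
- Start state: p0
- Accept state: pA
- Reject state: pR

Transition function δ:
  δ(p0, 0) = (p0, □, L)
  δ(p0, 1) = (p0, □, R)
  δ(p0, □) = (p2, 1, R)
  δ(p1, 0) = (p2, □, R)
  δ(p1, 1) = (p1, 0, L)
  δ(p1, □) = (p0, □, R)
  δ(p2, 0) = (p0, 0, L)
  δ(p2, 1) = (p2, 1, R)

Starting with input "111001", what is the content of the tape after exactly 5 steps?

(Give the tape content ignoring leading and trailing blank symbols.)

Execution trace:
Initial: [p0]111001
Step 1: δ(p0, 1) = (p0, □, R) → □[p0]11001
Step 2: δ(p0, 1) = (p0, □, R) → □□[p0]1001
Step 3: δ(p0, 1) = (p0, □, R) → □□□[p0]001
Step 4: δ(p0, 0) = (p0, □, L) → □□[p0]□□01
Step 5: δ(p0, □) = (p2, 1, R) → □□1[p2]□01

No transition is defined for δ(p2, □). By convention the machine halts and rejects.

After 5 steps, the tape (ignoring leading/trailing blanks) is: 1□01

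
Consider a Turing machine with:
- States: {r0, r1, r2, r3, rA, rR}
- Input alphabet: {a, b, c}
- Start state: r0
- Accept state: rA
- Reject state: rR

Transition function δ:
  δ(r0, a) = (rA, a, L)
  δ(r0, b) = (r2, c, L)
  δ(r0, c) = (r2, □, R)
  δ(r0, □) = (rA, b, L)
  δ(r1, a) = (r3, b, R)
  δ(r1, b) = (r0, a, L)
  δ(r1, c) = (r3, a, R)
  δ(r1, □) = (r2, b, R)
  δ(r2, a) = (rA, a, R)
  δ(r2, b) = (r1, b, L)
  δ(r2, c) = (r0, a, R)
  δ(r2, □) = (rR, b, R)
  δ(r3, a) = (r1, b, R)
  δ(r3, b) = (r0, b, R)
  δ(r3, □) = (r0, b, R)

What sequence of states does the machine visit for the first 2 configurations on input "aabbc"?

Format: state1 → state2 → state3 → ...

Execution trace:
Initial: [r0]aabbc
Step 1: δ(r0, a) = (rA, a, L) → [rA]□aabbc

The machine reaches the accept state rA and halts.

State sequence: r0 → rA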